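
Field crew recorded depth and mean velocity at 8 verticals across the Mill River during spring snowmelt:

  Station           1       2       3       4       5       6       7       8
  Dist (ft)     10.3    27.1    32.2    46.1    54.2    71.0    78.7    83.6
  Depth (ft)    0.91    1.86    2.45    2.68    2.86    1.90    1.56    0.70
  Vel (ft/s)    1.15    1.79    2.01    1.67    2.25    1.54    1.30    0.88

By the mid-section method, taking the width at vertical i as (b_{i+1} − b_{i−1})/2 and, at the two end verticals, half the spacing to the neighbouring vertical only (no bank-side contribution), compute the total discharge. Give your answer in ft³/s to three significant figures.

w_1 = (27.1 − 10.3)/2 = 8.4 ft; q_1 = 1.15 × 0.91 × 8.4 = 8.791 ft³/s
w_2 = (32.2 − 10.3)/2 = 10.95 ft; q_2 = 1.79 × 1.86 × 10.95 = 36.46 ft³/s
w_3 = (46.1 − 27.1)/2 = 9.5 ft; q_3 = 2.01 × 2.45 × 9.5 = 46.78 ft³/s
w_4 = (54.2 − 32.2)/2 = 11 ft; q_4 = 1.67 × 2.68 × 11 = 49.23 ft³/s
w_5 = (71.0 − 46.1)/2 = 12.45 ft; q_5 = 2.25 × 2.86 × 12.45 = 80.12 ft³/s
w_6 = (78.7 − 54.2)/2 = 12.25 ft; q_6 = 1.54 × 1.90 × 12.25 = 35.84 ft³/s
w_7 = (83.6 − 71.0)/2 = 6.3 ft; q_7 = 1.30 × 1.56 × 6.3 = 12.78 ft³/s
w_8 = (83.6 − 78.7)/2 = 2.45 ft; q_8 = 0.88 × 0.70 × 2.45 = 1.509 ft³/s
Q = Σ qᵢ = 271.5 ft³/s

272 ft³/s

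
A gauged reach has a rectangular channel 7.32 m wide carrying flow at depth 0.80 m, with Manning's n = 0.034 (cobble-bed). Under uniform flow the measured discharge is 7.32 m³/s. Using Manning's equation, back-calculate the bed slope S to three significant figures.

0.00317

A = b·y = 7.32 × 0.80 = 5.856 m²
P = b + 2y = 7.32 + 2×0.80 = 8.920 m
R = A/P = 5.856/8.920 = 0.6565 m
S = (Q·n / (1·A·R^(2/3)))² = (7.32×0.034 / (1×5.856×0.7554))² = 0.003166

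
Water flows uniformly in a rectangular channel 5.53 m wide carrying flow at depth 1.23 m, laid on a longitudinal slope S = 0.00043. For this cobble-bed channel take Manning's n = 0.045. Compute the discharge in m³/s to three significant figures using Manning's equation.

2.82 m³/s

A = b·y = 5.53 × 1.23 = 6.802 m²
P = b + 2y = 5.53 + 2×1.23 = 7.990 m
R = A/P = 6.802/7.990 = 0.8513 m
Q = (1/n)·A·R^(2/3)·S^(1/2) = (1/0.045) × 6.802 × 0.8513^(2/3) × 0.00043^(1/2) = 2.815 m³/s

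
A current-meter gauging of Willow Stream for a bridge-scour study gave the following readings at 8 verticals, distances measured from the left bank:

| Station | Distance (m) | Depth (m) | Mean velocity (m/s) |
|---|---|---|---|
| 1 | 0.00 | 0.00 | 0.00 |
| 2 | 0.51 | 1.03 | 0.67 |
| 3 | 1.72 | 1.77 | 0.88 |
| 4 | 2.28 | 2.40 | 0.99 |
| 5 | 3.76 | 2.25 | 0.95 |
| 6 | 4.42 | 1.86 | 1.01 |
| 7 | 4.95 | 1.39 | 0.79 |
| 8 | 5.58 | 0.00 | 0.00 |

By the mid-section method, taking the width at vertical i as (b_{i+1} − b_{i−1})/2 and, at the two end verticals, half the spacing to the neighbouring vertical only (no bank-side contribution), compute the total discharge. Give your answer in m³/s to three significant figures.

w_2 = (1.72 − 0.00)/2 = 0.86 m; q_2 = 0.67 × 1.03 × 0.86 = 0.5935 m³/s
w_3 = (2.28 − 0.51)/2 = 0.885 m; q_3 = 0.88 × 1.77 × 0.885 = 1.378 m³/s
w_4 = (3.76 − 1.72)/2 = 1.02 m; q_4 = 0.99 × 2.40 × 1.02 = 2.424 m³/s
w_5 = (4.42 − 2.28)/2 = 1.07 m; q_5 = 0.95 × 2.25 × 1.07 = 2.287 m³/s
w_6 = (4.95 − 3.76)/2 = 0.595 m; q_6 = 1.01 × 1.86 × 0.595 = 1.118 m³/s
w_7 = (5.58 − 4.42)/2 = 0.58 m; q_7 = 0.79 × 1.39 × 0.58 = 0.6369 m³/s
Stations 1, 8 contribute zero (depth or velocity is 0).
Q = Σ qᵢ = 8.437 m³/s

8.44 m³/s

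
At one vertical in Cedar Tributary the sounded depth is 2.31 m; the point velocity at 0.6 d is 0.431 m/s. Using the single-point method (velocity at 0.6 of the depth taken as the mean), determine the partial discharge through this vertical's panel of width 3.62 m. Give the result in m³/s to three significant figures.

v̄ = v₀.₆ = 0.431 m/s
q = v̄ × d × w = 0.4310 × 2.31 × 3.62 = 3.604 m³/s

3.60 m³/s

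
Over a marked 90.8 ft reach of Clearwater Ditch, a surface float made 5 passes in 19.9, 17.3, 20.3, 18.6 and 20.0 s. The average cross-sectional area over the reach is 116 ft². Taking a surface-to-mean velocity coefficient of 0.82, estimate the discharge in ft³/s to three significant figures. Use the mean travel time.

449 ft³/s

t̄ = (19.9 + 17.3 + 20.3 + 18.6 + 20.0) / 5 = 19.22 s
v_surface = L / t̄ = 90.8 / 19.22 = 4.724 ft/s
v_mean = 0.82 × 4.724 = 3.874 ft/s
Q = A × v_mean = 116 × 3.874 = 449.4 ft³/s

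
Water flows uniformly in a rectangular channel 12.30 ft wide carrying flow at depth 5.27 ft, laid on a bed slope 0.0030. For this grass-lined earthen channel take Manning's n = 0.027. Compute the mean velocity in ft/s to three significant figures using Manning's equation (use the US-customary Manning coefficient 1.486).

6.04 ft/s

A = b·y = 12.30 × 5.27 = 64.82 ft²
P = b + 2y = 12.30 + 2×5.27 = 22.84 ft
R = A/P = 64.82/22.84 = 2.838 ft
Q = (1.486/n)·A·R^(2/3)·S^(1/2) = (1.486/0.027) × 64.82 × 2.838^(2/3) × 0.0030^(1/2) = 391.7 ft³/s
V = Q/A = 391.7/64.82 = 6.043 ft/s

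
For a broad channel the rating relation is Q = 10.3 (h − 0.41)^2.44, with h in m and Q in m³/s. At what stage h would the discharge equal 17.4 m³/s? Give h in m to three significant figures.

h − h₀ = (Q/C)^(1/b) = (17.4/10.3)^(1/2.44) = 1.240 m
h = 0.41 + 1.240 = 1.650 m

1.65 m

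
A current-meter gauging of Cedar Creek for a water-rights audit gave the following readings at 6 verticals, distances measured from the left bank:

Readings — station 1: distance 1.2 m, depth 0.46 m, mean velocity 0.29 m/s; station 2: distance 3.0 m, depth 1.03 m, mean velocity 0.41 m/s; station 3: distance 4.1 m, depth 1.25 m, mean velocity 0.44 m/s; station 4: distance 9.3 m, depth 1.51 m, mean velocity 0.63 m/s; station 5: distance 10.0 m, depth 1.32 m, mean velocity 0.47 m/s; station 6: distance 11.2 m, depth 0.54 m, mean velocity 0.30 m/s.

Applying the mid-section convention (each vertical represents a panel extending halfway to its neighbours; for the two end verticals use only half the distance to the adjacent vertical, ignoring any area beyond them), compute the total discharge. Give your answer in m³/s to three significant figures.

w_1 = (3.0 − 1.2)/2 = 0.9 m; q_1 = 0.29 × 0.46 × 0.9 = 0.1201 m³/s
w_2 = (4.1 − 1.2)/2 = 1.45 m; q_2 = 0.41 × 1.03 × 1.45 = 0.6123 m³/s
w_3 = (9.3 − 3.0)/2 = 3.15 m; q_3 = 0.44 × 1.25 × 3.15 = 1.733 m³/s
w_4 = (10.0 − 4.1)/2 = 2.95 m; q_4 = 0.63 × 1.51 × 2.95 = 2.806 m³/s
w_5 = (11.2 − 9.3)/2 = 0.95 m; q_5 = 0.47 × 1.32 × 0.95 = 0.5894 m³/s
w_6 = (11.2 − 10.0)/2 = 0.6 m; q_6 = 0.30 × 0.54 × 0.6 = 0.09720 m³/s
Q = Σ qᵢ = 5.958 m³/s

5.96 m³/s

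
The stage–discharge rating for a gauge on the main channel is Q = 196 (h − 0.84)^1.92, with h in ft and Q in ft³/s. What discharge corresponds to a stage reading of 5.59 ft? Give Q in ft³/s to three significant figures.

Q = 196 × (5.59 − 0.84)^1.92 = 196 × 4.75^1.92 = 3904 ft³/s

3900 ft³/s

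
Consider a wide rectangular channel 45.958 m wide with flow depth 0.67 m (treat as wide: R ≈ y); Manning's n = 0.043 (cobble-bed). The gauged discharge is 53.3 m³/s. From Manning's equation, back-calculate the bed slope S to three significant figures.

A = b·y = 45.958 × 0.67 = 30.79 m²
Wide channel: R ≈ y = 0.67 m
S = (Q·n / (1·A·R^(2/3)))² = (53.3×0.043 / (1×30.79×0.7657))² = 0.009450

0.00945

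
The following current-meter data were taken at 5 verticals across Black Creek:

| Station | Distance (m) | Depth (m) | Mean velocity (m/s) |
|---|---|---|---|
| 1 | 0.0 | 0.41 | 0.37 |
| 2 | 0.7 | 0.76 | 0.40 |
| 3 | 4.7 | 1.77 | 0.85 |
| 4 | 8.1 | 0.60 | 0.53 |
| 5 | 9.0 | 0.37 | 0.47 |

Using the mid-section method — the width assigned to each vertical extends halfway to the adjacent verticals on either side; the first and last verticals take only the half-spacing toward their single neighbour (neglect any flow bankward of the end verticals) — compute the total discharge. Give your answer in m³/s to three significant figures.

w_1 = (0.7 − 0.0)/2 = 0.35 m; q_1 = 0.37 × 0.41 × 0.35 = 0.05310 m³/s
w_2 = (4.7 − 0.0)/2 = 2.35 m; q_2 = 0.40 × 0.76 × 2.35 = 0.7144 m³/s
w_3 = (8.1 − 0.7)/2 = 3.7 m; q_3 = 0.85 × 1.77 × 3.7 = 5.567 m³/s
w_4 = (9.0 − 4.7)/2 = 2.15 m; q_4 = 0.53 × 0.60 × 2.15 = 0.6837 m³/s
w_5 = (9.0 − 8.1)/2 = 0.45 m; q_5 = 0.47 × 0.37 × 0.45 = 0.07826 m³/s
Q = Σ qᵢ = 7.096 m³/s

7.10 m³/s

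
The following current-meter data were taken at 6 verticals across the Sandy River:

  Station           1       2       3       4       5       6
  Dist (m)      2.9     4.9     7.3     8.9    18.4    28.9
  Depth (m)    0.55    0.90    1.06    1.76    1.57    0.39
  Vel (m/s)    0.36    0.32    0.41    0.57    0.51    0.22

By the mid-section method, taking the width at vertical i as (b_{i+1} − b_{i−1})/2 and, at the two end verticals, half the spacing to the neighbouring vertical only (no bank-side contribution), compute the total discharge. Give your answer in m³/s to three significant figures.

w_1 = (4.9 − 2.9)/2 = 1 m; q_1 = 0.36 × 0.55 × 1 = 0.1980 m³/s
w_2 = (7.3 − 2.9)/2 = 2.2 m; q_2 = 0.32 × 0.90 × 2.2 = 0.6336 m³/s
w_3 = (8.9 − 4.9)/2 = 2 m; q_3 = 0.41 × 1.06 × 2 = 0.8692 m³/s
w_4 = (18.4 − 7.3)/2 = 5.55 m; q_4 = 0.57 × 1.76 × 5.55 = 5.568 m³/s
w_5 = (28.9 − 8.9)/2 = 10 m; q_5 = 0.51 × 1.57 × 10 = 8.007 m³/s
w_6 = (28.9 − 18.4)/2 = 5.25 m; q_6 = 0.22 × 0.39 × 5.25 = 0.4505 m³/s
Q = Σ qᵢ = 15.73 m³/s

15.7 m³/s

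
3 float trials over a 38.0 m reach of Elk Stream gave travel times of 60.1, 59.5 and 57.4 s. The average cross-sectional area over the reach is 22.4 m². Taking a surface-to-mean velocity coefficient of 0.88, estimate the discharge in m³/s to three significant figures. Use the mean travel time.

12.7 m³/s

t̄ = (60.1 + 59.5 + 57.4) / 3 = 59 s
v_surface = L / t̄ = 38.0 / 59 = 0.6441 m/s
v_mean = 0.88 × 0.6441 = 0.5668 m/s
Q = A × v_mean = 22.4 × 0.5668 = 12.70 m³/s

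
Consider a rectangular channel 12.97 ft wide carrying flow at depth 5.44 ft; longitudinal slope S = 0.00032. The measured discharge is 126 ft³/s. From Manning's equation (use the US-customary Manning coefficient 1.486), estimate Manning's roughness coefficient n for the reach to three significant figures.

0.0307

A = b·y = 12.97 × 5.44 = 70.56 ft²
P = b + 2y = 12.97 + 2×5.44 = 23.85 ft
R = A/P = 70.56/23.85 = 2.958 ft
n = (1.486/Q)·A·R^(2/3)·S^(1/2) = (1.486/126) × 70.56 × 2.061 × 0.01789 = 0.03068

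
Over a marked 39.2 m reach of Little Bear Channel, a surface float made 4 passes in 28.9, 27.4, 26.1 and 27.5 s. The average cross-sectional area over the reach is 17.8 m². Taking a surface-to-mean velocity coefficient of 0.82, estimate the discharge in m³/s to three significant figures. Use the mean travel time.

20.8 m³/s

t̄ = (28.9 + 27.4 + 26.1 + 27.5) / 4 = 27.475 s
v_surface = L / t̄ = 39.2 / 27.475 = 1.427 m/s
v_mean = 0.82 × 1.427 = 1.170 m/s
Q = A × v_mean = 17.8 × 1.170 = 20.82 m³/s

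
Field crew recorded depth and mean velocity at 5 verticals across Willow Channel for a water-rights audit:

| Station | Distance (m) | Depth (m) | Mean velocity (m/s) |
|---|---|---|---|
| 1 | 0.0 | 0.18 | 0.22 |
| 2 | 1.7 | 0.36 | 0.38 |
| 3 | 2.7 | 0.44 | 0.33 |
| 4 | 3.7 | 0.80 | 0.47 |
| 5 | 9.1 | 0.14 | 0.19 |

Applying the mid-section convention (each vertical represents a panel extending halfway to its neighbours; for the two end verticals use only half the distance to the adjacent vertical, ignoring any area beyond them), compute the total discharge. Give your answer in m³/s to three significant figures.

w_1 = (1.7 − 0.0)/2 = 0.85 m; q_1 = 0.22 × 0.18 × 0.85 = 0.03366 m³/s
w_2 = (2.7 − 0.0)/2 = 1.35 m; q_2 = 0.38 × 0.36 × 1.35 = 0.1847 m³/s
w_3 = (3.7 − 1.7)/2 = 1 m; q_3 = 0.33 × 0.44 × 1 = 0.1452 m³/s
w_4 = (9.1 − 2.7)/2 = 3.2 m; q_4 = 0.47 × 0.80 × 3.2 = 1.203 m³/s
w_5 = (9.1 − 3.7)/2 = 2.7 m; q_5 = 0.19 × 0.14 × 2.7 = 0.07182 m³/s
Q = Σ qᵢ = 1.639 m³/s

1.64 m³/s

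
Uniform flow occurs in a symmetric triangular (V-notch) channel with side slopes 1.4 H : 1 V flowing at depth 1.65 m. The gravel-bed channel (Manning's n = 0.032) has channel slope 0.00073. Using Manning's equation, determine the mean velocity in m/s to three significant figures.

A = z·y² = 1.4×1.65² = 3.812 m²
P = 2y√(1+z²) = 2×1.65×√(1+1.4²) = 5.678 m
R = A/P = 3.812/5.678 = 0.6713 m
Q = (1/n)·A·R^(2/3)·S^(1/2) = (1/0.032) × 3.812 × 0.6713^(2/3) × 0.00073^(1/2) = 2.467 m³/s
V = Q/A = 2.467/3.812 = 0.6473 m/s

0.647 m/s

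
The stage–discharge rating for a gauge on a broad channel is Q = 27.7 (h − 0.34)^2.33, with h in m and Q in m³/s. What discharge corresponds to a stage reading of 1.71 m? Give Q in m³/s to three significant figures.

57.7 m³/s

Q = 27.7 × (1.71 − 0.34)^2.33 = 27.7 × 1.37^2.33 = 57.68 m³/s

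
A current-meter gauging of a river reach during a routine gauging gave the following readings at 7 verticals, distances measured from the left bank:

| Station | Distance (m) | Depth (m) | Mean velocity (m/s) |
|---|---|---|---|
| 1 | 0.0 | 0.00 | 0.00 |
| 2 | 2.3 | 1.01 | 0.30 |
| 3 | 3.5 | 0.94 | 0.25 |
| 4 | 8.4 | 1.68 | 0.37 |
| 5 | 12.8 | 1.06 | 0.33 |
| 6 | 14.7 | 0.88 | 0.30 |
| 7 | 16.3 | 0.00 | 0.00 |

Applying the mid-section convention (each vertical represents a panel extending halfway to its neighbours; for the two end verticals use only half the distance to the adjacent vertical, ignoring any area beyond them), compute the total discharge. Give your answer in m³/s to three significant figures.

5.70 m³/s

w_2 = (3.5 − 0.0)/2 = 1.75 m; q_2 = 0.30 × 1.01 × 1.75 = 0.5303 m³/s
w_3 = (8.4 − 2.3)/2 = 3.05 m; q_3 = 0.25 × 0.94 × 3.05 = 0.7168 m³/s
w_4 = (12.8 − 3.5)/2 = 4.65 m; q_4 = 0.37 × 1.68 × 4.65 = 2.890 m³/s
w_5 = (14.7 − 8.4)/2 = 3.15 m; q_5 = 0.33 × 1.06 × 3.15 = 1.102 m³/s
w_6 = (16.3 − 12.8)/2 = 1.75 m; q_6 = 0.30 × 0.88 × 1.75 = 0.4620 m³/s
Stations 1, 7 contribute zero (depth or velocity is 0).
Q = Σ qᵢ = 5.701 m³/s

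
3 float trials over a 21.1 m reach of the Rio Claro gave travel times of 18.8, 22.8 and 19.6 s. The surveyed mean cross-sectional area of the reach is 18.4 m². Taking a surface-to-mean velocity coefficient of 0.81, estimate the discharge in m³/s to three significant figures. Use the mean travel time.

15.4 m³/s

t̄ = (18.8 + 22.8 + 19.6) / 3 = 20.4 s
v_surface = L / t̄ = 21.1 / 20.4 = 1.034 m/s
v_mean = 0.81 × 1.034 = 0.8378 m/s
Q = A × v_mean = 18.4 × 0.8378 = 15.42 m³/s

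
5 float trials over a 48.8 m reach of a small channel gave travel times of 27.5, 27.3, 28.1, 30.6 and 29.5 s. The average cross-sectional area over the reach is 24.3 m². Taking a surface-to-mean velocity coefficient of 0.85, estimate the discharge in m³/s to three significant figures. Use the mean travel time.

t̄ = (27.5 + 27.3 + 28.1 + 30.6 + 29.5) / 5 = 28.6 s
v_surface = L / t̄ = 48.8 / 28.6 = 1.706 m/s
v_mean = 0.85 × 1.706 = 1.450 m/s
Q = A × v_mean = 24.3 × 1.450 = 35.24 m³/s

35.2 m³/s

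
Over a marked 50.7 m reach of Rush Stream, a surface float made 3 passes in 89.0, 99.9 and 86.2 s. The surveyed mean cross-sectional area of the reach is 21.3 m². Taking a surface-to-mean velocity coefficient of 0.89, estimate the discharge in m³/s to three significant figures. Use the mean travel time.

10.5 m³/s

t̄ = (89.0 + 99.9 + 86.2) / 3 = 91.7 s
v_surface = L / t̄ = 50.7 / 91.7 = 0.5529 m/s
v_mean = 0.89 × 0.5529 = 0.4921 m/s
Q = A × v_mean = 21.3 × 0.4921 = 10.48 m³/s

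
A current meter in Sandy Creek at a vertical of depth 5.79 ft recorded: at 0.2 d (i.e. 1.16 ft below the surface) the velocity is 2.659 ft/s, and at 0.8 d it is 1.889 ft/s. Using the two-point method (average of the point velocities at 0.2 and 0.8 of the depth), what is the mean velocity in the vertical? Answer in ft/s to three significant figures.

v̄ = (2.659 + 1.889) / 2 = 2.274 ft/s

2.27 ft/s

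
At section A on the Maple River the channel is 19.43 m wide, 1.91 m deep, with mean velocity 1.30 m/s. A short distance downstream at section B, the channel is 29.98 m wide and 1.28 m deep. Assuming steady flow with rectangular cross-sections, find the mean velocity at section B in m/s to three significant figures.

1.26 m/s

Q = A₁V₁ = (19.43×1.91) × 1.30 = 48.24 m³/s
A₂ = 29.98 × 1.28 = 38.37 m²
V₂ = Q/A₂ = 48.24/38.37 = 1.257 m/s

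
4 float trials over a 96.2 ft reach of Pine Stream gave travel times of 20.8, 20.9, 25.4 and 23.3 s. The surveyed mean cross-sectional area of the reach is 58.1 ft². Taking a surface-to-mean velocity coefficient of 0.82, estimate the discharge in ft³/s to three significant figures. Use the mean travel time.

t̄ = (20.8 + 20.9 + 25.4 + 23.3) / 4 = 22.6 s
v_surface = L / t̄ = 96.2 / 22.6 = 4.257 ft/s
v_mean = 0.82 × 4.257 = 3.490 ft/s
Q = A × v_mean = 58.1 × 3.490 = 202.8 ft³/s

203 ft³/s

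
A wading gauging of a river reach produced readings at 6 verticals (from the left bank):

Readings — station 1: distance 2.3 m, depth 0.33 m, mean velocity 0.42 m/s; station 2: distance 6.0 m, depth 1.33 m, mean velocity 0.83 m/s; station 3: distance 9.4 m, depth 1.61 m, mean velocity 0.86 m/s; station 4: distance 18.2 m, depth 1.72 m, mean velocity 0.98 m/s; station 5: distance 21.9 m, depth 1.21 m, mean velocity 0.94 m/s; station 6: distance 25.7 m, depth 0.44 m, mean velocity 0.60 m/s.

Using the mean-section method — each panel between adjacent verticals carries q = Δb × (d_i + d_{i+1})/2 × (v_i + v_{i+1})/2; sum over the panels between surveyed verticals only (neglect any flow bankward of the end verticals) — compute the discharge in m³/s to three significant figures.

Panel 1-2: Δb = 3.7 m, d̄ = (0.33+1.33)/2 = 0.83, v̄ = (0.42+0.83)/2 = 0.625 → q = 3.7×0.83×0.625 = 1.919 m³/s
Panel 2-3: Δb = 3.4 m, d̄ = (1.33+1.61)/2 = 1.47, v̄ = (0.83+0.86)/2 = 0.845 → q = 3.4×1.47×0.845 = 4.223 m³/s
Panel 3-4: Δb = 8.8 m, d̄ = (1.61+1.72)/2 = 1.665, v̄ = (0.86+0.98)/2 = 0.92 → q = 8.8×1.665×0.92 = 13.48 m³/s
Panel 4-5: Δb = 3.7 m, d̄ = (1.72+1.21)/2 = 1.465, v̄ = (0.98+0.94)/2 = 0.96 → q = 3.7×1.465×0.96 = 5.204 m³/s
Panel 5-6: Δb = 3.8 m, d̄ = (1.21+0.44)/2 = 0.825, v̄ = (0.94+0.60)/2 = 0.77 → q = 3.8×0.825×0.77 = 2.414 m³/s
Q = Σ q = 27.24 m³/s

27.2 m³/s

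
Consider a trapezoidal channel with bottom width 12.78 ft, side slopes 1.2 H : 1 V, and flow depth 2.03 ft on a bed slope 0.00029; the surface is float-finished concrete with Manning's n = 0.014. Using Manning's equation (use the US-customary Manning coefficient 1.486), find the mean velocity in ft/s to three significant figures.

A = (b + z·y)·y = (12.78 + 1.2×2.03)×2.03 = 30.89 ft²
P = b + 2y√(1+z²) = 12.78 + 2×2.03×√(1+1.2²) = 19.12 ft
R = A/P = 30.89/19.12 = 1.615 ft
Q = (1.486/n)·A·R^(2/3)·S^(1/2) = (1.486/0.014) × 30.89 × 1.615^(2/3) × 0.00029^(1/2) = 76.87 ft³/s
V = Q/A = 76.87/30.89 = 2.488 ft/s

2.49 ft/s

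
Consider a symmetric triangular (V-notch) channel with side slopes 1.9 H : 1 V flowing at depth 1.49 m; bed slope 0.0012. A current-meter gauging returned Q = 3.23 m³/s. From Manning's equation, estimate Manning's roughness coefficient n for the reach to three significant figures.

A = z·y² = 1.9×1.49² = 4.218 m²
P = 2y√(1+z²) = 2×1.49×√(1+1.9²) = 6.398 m
R = A/P = 4.218/6.398 = 0.6593 m
n = (1/Q)·A·R^(2/3)·S^(1/2) = (1/3.23) × 4.218 × 0.7575 × 0.03464 = 0.03427

0.0343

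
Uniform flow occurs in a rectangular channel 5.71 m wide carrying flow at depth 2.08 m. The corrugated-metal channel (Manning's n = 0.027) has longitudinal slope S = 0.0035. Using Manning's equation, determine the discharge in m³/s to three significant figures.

A = b·y = 5.71 × 2.08 = 11.88 m²
P = b + 2y = 5.71 + 2×2.08 = 9.870 m
R = A/P = 11.88/9.870 = 1.203 m
Q = (1/n)·A·R^(2/3)·S^(1/2) = (1/0.027) × 11.88 × 1.203^(2/3) × 0.0035^(1/2) = 29.44 m³/s

29.4 m³/s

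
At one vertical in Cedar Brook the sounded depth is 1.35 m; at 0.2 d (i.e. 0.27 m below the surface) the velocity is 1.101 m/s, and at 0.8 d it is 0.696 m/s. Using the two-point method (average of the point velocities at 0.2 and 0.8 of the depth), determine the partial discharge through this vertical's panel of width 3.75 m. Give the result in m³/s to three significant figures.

4.55 m³/s

v̄ = (1.101 + 0.696) / 2 = 0.8985 m/s
q = v̄ × d × w = 0.8985 × 1.35 × 3.75 = 4.549 m³/s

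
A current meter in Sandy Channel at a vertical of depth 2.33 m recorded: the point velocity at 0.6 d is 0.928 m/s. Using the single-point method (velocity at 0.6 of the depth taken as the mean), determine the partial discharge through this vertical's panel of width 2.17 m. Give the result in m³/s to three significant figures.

v̄ = v₀.₆ = 0.928 m/s
q = v̄ × d × w = 0.9280 × 2.33 × 2.17 = 4.692 m³/s

4.69 m³/s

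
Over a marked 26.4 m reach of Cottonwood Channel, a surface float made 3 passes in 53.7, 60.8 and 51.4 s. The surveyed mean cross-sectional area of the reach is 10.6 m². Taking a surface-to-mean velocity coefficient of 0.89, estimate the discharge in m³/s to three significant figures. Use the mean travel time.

4.50 m³/s

t̄ = (53.7 + 60.8 + 51.4) / 3 = 55.3 s
v_surface = L / t̄ = 26.4 / 55.3 = 0.4774 m/s
v_mean = 0.89 × 0.4774 = 0.4249 m/s
Q = A × v_mean = 10.6 × 0.4249 = 4.504 m³/s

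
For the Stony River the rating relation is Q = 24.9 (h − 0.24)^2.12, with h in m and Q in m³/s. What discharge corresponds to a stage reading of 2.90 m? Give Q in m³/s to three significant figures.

Q = 24.9 × (2.90 − 0.24)^2.12 = 24.9 × 2.66^2.12 = 198.1 m³/s

198 m³/s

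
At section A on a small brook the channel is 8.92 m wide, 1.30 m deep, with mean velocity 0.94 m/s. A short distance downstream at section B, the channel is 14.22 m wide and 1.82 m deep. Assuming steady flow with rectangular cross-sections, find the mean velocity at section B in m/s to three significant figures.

0.421 m/s

Q = A₁V₁ = (8.92×1.30) × 0.94 = 10.90 m³/s
A₂ = 14.22 × 1.82 = 25.88 m²
V₂ = Q/A₂ = 10.90/25.88 = 0.4212 m/s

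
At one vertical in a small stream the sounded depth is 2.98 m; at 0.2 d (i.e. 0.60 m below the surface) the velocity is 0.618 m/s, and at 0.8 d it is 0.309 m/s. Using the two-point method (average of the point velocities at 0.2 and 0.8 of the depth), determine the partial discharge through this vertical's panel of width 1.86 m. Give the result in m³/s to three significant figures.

2.57 m³/s

v̄ = (0.618 + 0.309) / 2 = 0.4635 m/s
q = v̄ × d × w = 0.4635 × 2.98 × 1.86 = 2.569 m³/s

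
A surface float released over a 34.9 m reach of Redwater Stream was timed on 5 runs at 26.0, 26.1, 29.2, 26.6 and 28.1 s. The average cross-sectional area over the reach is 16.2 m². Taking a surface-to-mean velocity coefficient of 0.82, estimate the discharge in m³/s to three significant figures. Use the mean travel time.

17.0 m³/s

t̄ = (26.0 + 26.1 + 29.2 + 26.6 + 28.1) / 5 = 27.2 s
v_surface = L / t̄ = 34.9 / 27.2 = 1.283 m/s
v_mean = 0.82 × 1.283 = 1.052 m/s
Q = A × v_mean = 16.2 × 1.052 = 17.04 m³/s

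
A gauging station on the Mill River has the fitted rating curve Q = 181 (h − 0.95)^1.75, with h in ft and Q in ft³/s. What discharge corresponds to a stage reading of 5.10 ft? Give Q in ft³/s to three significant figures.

2180 ft³/s

Q = 181 × (5.10 − 0.95)^1.75 = 181 × 4.15^1.75 = 2184 ft³/s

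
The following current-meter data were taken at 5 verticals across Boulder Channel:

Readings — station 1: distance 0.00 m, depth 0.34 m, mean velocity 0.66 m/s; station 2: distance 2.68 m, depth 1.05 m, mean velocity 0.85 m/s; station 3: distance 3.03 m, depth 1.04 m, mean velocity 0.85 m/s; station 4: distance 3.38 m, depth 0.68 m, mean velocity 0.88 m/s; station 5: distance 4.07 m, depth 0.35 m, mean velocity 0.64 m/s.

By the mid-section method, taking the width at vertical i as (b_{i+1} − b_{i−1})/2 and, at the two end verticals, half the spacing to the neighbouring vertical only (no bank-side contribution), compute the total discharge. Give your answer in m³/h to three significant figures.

w_1 = (2.68 − 0.00)/2 = 1.34 m; q_1 = 0.66 × 0.34 × 1.34 = 0.3007 m³/s
w_2 = (3.03 − 0.00)/2 = 1.515 m; q_2 = 0.85 × 1.05 × 1.515 = 1.352 m³/s
w_3 = (3.38 − 2.68)/2 = 0.35 m; q_3 = 0.85 × 1.04 × 0.35 = 0.3094 m³/s
w_4 = (4.07 − 3.03)/2 = 0.52 m; q_4 = 0.88 × 0.68 × 0.52 = 0.3112 m³/s
w_5 = (4.07 − 3.38)/2 = 0.345 m; q_5 = 0.64 × 0.35 × 0.345 = 0.07728 m³/s
Q = Σ qᵢ = 2.351 m³/s
= 2.351 × 3600 = 8462 m³/h

8460 m³/h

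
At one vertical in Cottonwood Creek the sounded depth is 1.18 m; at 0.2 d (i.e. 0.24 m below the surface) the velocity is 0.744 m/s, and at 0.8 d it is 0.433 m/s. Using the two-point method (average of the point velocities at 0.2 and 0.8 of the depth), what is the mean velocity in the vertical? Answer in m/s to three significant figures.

v̄ = (0.744 + 0.433) / 2 = 0.5885 m/s

0.589 m/s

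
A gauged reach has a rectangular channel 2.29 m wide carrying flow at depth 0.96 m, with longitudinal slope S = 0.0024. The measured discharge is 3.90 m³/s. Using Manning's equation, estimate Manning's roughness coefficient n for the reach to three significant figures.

A = b·y = 2.29 × 0.96 = 2.198 m²
P = b + 2y = 2.29 + 2×0.96 = 4.210 m
R = A/P = 2.198/4.210 = 0.5222 m
n = (1/Q)·A·R^(2/3)·S^(1/2) = (1/3.90) × 2.198 × 0.6485 × 0.04899 = 0.01791

0.0179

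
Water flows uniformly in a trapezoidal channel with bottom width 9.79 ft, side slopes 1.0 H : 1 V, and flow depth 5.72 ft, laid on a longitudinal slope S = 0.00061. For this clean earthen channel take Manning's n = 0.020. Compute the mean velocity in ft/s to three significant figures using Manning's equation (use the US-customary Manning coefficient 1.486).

A = (b + z·y)·y = (9.79 + 1.0×5.72)×5.72 = 88.72 ft²
P = b + 2y√(1+z²) = 9.79 + 2×5.72×√(1+1.0²) = 25.97 ft
R = A/P = 88.72/25.97 = 3.416 ft
Q = (1.486/n)·A·R^(2/3)·S^(1/2) = (1.486/0.020) × 88.72 × 3.416^(2/3) × 0.00061^(1/2) = 369.3 ft³/s
V = Q/A = 369.3/88.72 = 4.163 ft/s

4.16 ft/s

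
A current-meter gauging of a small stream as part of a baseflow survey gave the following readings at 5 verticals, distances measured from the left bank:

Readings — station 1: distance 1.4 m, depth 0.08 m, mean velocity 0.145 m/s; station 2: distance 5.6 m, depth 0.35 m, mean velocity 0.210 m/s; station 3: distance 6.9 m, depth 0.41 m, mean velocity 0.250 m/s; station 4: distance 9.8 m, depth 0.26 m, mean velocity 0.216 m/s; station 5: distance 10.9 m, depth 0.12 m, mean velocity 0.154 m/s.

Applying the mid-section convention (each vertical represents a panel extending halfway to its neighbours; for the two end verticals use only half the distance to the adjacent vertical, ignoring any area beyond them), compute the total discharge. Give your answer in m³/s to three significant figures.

w_1 = (5.6 − 1.4)/2 = 2.1 m; q_1 = 0.145 × 0.08 × 2.1 = 0.02436 m³/s
w_2 = (6.9 − 1.4)/2 = 2.75 m; q_2 = 0.210 × 0.35 × 2.75 = 0.2021 m³/s
w_3 = (9.8 − 5.6)/2 = 2.1 m; q_3 = 0.250 × 0.41 × 2.1 = 0.2153 m³/s
w_4 = (10.9 − 6.9)/2 = 2 m; q_4 = 0.216 × 0.26 × 2 = 0.1123 m³/s
w_5 = (10.9 − 9.8)/2 = 0.55 m; q_5 = 0.154 × 0.12 × 0.55 = 0.01016 m³/s
Q = Σ qᵢ = 0.5642 m³/s

0.564 m³/s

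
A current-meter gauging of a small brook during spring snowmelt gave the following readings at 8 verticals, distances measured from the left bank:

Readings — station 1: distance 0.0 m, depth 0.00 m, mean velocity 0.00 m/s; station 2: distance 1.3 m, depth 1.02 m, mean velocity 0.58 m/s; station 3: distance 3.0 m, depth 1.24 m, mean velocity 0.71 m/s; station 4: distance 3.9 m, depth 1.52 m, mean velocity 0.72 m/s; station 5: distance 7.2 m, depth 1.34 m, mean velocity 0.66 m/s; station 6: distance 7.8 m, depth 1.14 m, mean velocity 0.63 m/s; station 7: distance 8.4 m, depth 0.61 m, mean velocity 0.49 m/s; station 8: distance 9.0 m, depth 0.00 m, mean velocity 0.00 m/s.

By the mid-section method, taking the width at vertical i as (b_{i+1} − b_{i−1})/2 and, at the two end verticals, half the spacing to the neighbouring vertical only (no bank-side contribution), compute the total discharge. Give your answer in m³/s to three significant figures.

w_2 = (3.0 − 0.0)/2 = 1.5 m; q_2 = 0.58 × 1.02 × 1.5 = 0.8874 m³/s
w_3 = (3.9 − 1.3)/2 = 1.3 m; q_3 = 0.71 × 1.24 × 1.3 = 1.145 m³/s
w_4 = (7.2 − 3.0)/2 = 2.1 m; q_4 = 0.72 × 1.52 × 2.1 = 2.298 m³/s
w_5 = (7.8 − 3.9)/2 = 1.95 m; q_5 = 0.66 × 1.34 × 1.95 = 1.725 m³/s
w_6 = (8.4 − 7.2)/2 = 0.6 m; q_6 = 0.63 × 1.14 × 0.6 = 0.4309 m³/s
w_7 = (9.0 − 7.8)/2 = 0.6 m; q_7 = 0.49 × 0.61 × 0.6 = 0.1793 m³/s
Stations 1, 8 contribute zero (depth or velocity is 0).
Q = Σ qᵢ = 6.665 m³/s

6.67 m³/s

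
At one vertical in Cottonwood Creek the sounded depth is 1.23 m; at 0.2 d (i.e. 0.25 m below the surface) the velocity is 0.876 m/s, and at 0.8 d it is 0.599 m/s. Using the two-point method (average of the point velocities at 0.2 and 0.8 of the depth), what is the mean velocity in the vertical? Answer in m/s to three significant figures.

v̄ = (0.876 + 0.599) / 2 = 0.7375 m/s

0.738 m/s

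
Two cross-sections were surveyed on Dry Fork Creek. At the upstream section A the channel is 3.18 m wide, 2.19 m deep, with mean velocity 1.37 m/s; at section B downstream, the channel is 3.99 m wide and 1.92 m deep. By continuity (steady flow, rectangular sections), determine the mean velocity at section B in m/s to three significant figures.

Q = A₁V₁ = (3.18×2.19) × 1.37 = 9.541 m³/s
A₂ = 3.99 × 1.92 = 7.661 m²
V₂ = Q/A₂ = 9.541/7.661 = 1.245 m/s

1.25 m/s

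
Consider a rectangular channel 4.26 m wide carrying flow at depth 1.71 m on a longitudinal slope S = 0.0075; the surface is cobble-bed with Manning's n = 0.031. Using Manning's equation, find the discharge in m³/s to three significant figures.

A = b·y = 4.26 × 1.71 = 7.285 m²
P = b + 2y = 4.26 + 2×1.71 = 7.680 m
R = A/P = 7.285/7.680 = 0.9485 m
Q = (1/n)·A·R^(2/3)·S^(1/2) = (1/0.031) × 7.285 × 0.9485^(2/3) × 0.0075^(1/2) = 19.65 m³/s

19.6 m³/s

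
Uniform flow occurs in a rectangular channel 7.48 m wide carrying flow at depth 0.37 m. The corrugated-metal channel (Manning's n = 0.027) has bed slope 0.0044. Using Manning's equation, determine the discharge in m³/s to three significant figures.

A = b·y = 7.48 × 0.37 = 2.768 m²
P = b + 2y = 7.48 + 2×0.37 = 8.220 m
R = A/P = 2.768/8.220 = 0.3367 m
Q = (1/n)·A·R^(2/3)·S^(1/2) = (1/0.027) × 2.768 × 0.3367^(2/3) × 0.0044^(1/2) = 3.291 m³/s

3.29 m³/s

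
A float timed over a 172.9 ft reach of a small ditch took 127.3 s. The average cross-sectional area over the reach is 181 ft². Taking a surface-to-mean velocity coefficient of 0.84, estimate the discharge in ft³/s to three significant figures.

v_surface = L / t̄ = 172.9 / 127.3 = 1.358 ft/s
v_mean = 0.84 × 1.358 = 1.141 ft/s
Q = A × v_mean = 181 × 1.141 = 206.5 ft³/s

207 ft³/s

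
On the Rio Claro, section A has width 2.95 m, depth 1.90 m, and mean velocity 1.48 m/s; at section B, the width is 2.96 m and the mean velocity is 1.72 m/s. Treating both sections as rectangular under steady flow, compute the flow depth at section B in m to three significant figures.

1.63 m

Q = A₁V₁ = (2.95×1.90) × 1.48 = 8.295 m³/s
d₂ = Q/(b₂ V₂) = 8.295/(2.96×1.72) = 1.629 m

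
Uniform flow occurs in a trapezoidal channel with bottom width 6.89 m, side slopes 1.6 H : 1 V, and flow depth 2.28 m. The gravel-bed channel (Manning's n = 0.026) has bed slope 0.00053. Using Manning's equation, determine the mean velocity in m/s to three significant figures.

A = (b + z·y)·y = (6.89 + 1.6×2.28)×2.28 = 24.03 m²
P = b + 2y√(1+z²) = 6.89 + 2×2.28×√(1+1.6²) = 15.49 m
R = A/P = 24.03/15.49 = 1.551 m
Q = (1/n)·A·R^(2/3)·S^(1/2) = (1/0.026) × 24.03 × 1.551^(2/3) × 0.00053^(1/2) = 28.50 m³/s
V = Q/A = 28.50/24.03 = 1.186 m/s

1.19 m/s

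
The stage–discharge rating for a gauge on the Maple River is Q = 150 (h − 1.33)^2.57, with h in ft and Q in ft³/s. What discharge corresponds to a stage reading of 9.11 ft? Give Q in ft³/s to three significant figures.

29200 ft³/s

Q = 150 × (9.11 − 1.33)^2.57 = 150 × 7.78^2.57 = 29240 ft³/s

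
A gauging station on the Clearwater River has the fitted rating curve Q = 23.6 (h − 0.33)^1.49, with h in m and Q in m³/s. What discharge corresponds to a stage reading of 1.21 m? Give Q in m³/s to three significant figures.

19.5 m³/s

Q = 23.6 × (1.21 − 0.33)^1.49 = 23.6 × 0.88^1.49 = 19.51 m³/s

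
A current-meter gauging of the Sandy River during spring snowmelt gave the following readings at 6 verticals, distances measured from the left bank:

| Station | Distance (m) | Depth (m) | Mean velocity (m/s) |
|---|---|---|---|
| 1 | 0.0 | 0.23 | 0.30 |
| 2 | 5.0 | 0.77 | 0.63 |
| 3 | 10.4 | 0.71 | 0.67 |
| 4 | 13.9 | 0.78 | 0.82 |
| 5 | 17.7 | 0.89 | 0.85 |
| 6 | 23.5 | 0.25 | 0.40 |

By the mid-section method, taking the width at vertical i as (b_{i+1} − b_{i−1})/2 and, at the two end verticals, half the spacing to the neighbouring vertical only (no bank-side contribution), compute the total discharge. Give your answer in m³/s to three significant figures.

11.1 m³/s

w_1 = (5.0 − 0.0)/2 = 2.5 m; q_1 = 0.30 × 0.23 × 2.5 = 0.1725 m³/s
w_2 = (10.4 − 0.0)/2 = 5.2 m; q_2 = 0.63 × 0.77 × 5.2 = 2.523 m³/s
w_3 = (13.9 − 5.0)/2 = 4.45 m; q_3 = 0.67 × 0.71 × 4.45 = 2.117 m³/s
w_4 = (17.7 − 10.4)/2 = 3.65 m; q_4 = 0.82 × 0.78 × 3.65 = 2.335 m³/s
w_5 = (23.5 − 13.9)/2 = 4.8 m; q_5 = 0.85 × 0.89 × 4.8 = 3.631 m³/s
w_6 = (23.5 − 17.7)/2 = 2.9 m; q_6 = 0.40 × 0.25 × 2.9 = 0.2900 m³/s
Q = Σ qᵢ = 11.07 m³/s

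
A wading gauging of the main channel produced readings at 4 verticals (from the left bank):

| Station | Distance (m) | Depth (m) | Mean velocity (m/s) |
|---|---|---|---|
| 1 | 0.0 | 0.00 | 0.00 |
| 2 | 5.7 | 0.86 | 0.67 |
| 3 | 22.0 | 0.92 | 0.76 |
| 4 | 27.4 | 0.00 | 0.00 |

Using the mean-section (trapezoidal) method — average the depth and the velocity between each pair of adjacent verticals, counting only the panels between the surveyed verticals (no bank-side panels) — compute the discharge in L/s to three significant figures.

12100 L/s

Panel 1-2: Δb = 5.7 m, d̄ = (0.00+0.86)/2 = 0.43, v̄ = (0.00+0.67)/2 = 0.335 → q = 5.7×0.43×0.335 = 0.8211 m³/s
Panel 2-3: Δb = 16.3 m, d̄ = (0.86+0.92)/2 = 0.89, v̄ = (0.67+0.76)/2 = 0.715 → q = 16.3×0.89×0.715 = 10.37 m³/s
Panel 3-4: Δb = 5.4 m, d̄ = (0.92+0.00)/2 = 0.46, v̄ = (0.76+0.00)/2 = 0.38 → q = 5.4×0.46×0.38 = 0.9439 m³/s
Q = Σ q = 12.14 m³/s
= 12.14 × 1000 = 12140 L/s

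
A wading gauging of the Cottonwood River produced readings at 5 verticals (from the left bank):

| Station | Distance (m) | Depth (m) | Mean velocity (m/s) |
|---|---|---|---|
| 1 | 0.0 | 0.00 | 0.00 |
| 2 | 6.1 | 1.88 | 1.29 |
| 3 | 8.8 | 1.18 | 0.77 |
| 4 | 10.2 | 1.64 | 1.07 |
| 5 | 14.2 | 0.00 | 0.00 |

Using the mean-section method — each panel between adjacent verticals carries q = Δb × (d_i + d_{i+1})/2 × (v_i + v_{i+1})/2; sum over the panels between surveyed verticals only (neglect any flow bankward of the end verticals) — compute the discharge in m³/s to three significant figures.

11.5 m³/s

Panel 1-2: Δb = 6.1 m, d̄ = (0.00+1.88)/2 = 0.94, v̄ = (0.00+1.29)/2 = 0.645 → q = 6.1×0.94×0.645 = 3.698 m³/s
Panel 2-3: Δb = 2.7 m, d̄ = (1.88+1.18)/2 = 1.53, v̄ = (1.29+0.77)/2 = 1.03 → q = 2.7×1.53×1.03 = 4.255 m³/s
Panel 3-4: Δb = 1.4 m, d̄ = (1.18+1.64)/2 = 1.41, v̄ = (0.77+1.07)/2 = 0.92 → q = 1.4×1.41×0.92 = 1.816 m³/s
Panel 4-5: Δb = 4 m, d̄ = (1.64+0.00)/2 = 0.82, v̄ = (1.07+0.00)/2 = 0.535 → q = 4×0.82×0.535 = 1.755 m³/s
Q = Σ q = 11.52 m³/s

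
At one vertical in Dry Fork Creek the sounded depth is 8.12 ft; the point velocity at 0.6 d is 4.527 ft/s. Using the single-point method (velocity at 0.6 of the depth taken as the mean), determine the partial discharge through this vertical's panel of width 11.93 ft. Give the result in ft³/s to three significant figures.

439 ft³/s

v̄ = v₀.₆ = 4.527 ft/s
q = v̄ × d × w = 4.527 × 8.12 × 11.93 = 438.5 ft³/s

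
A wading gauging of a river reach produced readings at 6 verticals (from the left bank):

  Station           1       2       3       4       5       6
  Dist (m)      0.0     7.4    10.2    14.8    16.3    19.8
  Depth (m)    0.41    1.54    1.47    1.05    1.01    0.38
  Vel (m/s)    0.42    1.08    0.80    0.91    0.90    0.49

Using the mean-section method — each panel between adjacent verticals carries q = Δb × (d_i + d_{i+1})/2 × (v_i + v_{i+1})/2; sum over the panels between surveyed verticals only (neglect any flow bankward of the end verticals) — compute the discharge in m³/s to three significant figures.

Panel 1-2: Δb = 7.4 m, d̄ = (0.41+1.54)/2 = 0.975, v̄ = (0.42+1.08)/2 = 0.75 → q = 7.4×0.975×0.75 = 5.411 m³/s
Panel 2-3: Δb = 2.8 m, d̄ = (1.54+1.47)/2 = 1.505, v̄ = (1.08+0.80)/2 = 0.94 → q = 2.8×1.505×0.94 = 3.961 m³/s
Panel 3-4: Δb = 4.6 m, d̄ = (1.47+1.05)/2 = 1.26, v̄ = (0.80+0.91)/2 = 0.855 → q = 4.6×1.26×0.855 = 4.956 m³/s
Panel 4-5: Δb = 1.5 m, d̄ = (1.05+1.01)/2 = 1.03, v̄ = (0.91+0.90)/2 = 0.905 → q = 1.5×1.03×0.905 = 1.398 m³/s
Panel 5-6: Δb = 3.5 m, d̄ = (1.01+0.38)/2 = 0.695, v̄ = (0.90+0.49)/2 = 0.695 → q = 3.5×0.695×0.695 = 1.691 m³/s
Q = Σ q = 17.42 m³/s

17.4 m³/s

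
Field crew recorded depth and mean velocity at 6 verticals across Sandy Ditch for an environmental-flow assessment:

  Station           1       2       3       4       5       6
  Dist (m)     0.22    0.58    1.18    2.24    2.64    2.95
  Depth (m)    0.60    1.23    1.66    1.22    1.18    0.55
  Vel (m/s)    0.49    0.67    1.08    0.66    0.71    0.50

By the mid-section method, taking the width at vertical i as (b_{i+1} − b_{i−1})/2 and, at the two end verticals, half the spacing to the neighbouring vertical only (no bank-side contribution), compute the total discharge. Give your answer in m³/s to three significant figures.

2.86 m³/s

w_1 = (0.58 − 0.22)/2 = 0.18 m; q_1 = 0.49 × 0.60 × 0.18 = 0.05292 m³/s
w_2 = (1.18 − 0.22)/2 = 0.48 m; q_2 = 0.67 × 1.23 × 0.48 = 0.3956 m³/s
w_3 = (2.24 − 0.58)/2 = 0.83 m; q_3 = 1.08 × 1.66 × 0.83 = 1.488 m³/s
w_4 = (2.64 − 1.18)/2 = 0.73 m; q_4 = 0.66 × 1.22 × 0.73 = 0.5878 m³/s
w_5 = (2.95 − 2.24)/2 = 0.355 m; q_5 = 0.71 × 1.18 × 0.355 = 0.2974 m³/s
w_6 = (2.95 − 2.64)/2 = 0.155 m; q_6 = 0.50 × 0.55 × 0.155 = 0.04263 m³/s
Q = Σ qᵢ = 2.864 m³/s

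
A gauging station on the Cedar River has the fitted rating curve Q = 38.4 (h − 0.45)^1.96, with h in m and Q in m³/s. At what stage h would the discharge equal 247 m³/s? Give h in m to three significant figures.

3.03 m

h − h₀ = (Q/C)^(1/b) = (247/38.4)^(1/1.96) = 2.585 m
h = 0.45 + 2.585 = 3.035 m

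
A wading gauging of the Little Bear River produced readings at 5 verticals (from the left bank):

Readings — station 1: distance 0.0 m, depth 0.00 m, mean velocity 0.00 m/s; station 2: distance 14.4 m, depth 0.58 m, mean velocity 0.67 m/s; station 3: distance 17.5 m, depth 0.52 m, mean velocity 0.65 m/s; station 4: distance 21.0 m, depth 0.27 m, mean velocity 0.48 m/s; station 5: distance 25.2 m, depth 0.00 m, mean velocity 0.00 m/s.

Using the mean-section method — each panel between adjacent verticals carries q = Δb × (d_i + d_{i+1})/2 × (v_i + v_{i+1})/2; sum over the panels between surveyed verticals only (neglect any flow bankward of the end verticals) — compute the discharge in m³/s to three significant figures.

3.44 m³/s

Panel 1-2: Δb = 14.4 m, d̄ = (0.00+0.58)/2 = 0.29, v̄ = (0.00+0.67)/2 = 0.335 → q = 14.4×0.29×0.335 = 1.399 m³/s
Panel 2-3: Δb = 3.1 m, d̄ = (0.58+0.52)/2 = 0.55, v̄ = (0.67+0.65)/2 = 0.66 → q = 3.1×0.55×0.66 = 1.125 m³/s
Panel 3-4: Δb = 3.5 m, d̄ = (0.52+0.27)/2 = 0.395, v̄ = (0.65+0.48)/2 = 0.565 → q = 3.5×0.395×0.565 = 0.7811 m³/s
Panel 4-5: Δb = 4.2 m, d̄ = (0.27+0.00)/2 = 0.135, v̄ = (0.48+0.00)/2 = 0.24 → q = 4.2×0.135×0.24 = 0.1361 m³/s
Q = Σ q = 3.441 m³/s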